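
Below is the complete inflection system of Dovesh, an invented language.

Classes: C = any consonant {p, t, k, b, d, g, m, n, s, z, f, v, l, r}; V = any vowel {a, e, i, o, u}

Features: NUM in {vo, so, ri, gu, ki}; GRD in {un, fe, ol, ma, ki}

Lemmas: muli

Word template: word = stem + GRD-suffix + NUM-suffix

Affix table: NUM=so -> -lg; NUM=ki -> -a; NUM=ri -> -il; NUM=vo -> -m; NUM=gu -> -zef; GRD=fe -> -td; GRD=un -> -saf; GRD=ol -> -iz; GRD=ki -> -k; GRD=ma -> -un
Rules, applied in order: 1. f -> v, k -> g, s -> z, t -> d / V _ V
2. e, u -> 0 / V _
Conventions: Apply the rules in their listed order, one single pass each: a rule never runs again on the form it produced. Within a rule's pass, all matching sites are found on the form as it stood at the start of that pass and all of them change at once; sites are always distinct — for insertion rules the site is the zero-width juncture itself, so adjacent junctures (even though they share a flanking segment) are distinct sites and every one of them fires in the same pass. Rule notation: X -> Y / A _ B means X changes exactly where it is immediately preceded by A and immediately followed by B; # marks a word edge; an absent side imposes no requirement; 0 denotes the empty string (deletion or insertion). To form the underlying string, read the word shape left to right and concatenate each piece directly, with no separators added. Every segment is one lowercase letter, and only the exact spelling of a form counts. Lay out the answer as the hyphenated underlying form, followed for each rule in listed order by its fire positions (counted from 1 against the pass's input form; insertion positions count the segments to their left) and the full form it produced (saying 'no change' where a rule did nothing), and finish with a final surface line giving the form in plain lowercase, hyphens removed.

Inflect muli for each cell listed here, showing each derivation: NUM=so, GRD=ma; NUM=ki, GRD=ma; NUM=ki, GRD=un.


cell NUM=so, GRD=ma:
underlying: muli-un-lg
1. f -> v, k -> g, s -> z, t -> d / V _ V: no change
2. e, u -> 0 / V _: fires at position(s) 5: mulinlg
surface: mulinlg

cell NUM=ki, GRD=ma:
underlying: muli-un-a
1. f -> v, k -> g, s -> z, t -> d / V _ V: no change
2. e, u -> 0 / V _: fires at position(s) 5: mulina
surface: mulina

cell NUM=ki, GRD=un:
underlying: muli-saf-a
1. f -> v, k -> g, s -> z, t -> d / V _ V: fires at position(s) 5, 7: mulizava
2. e, u -> 0 / V _: no change
surface: mulizava


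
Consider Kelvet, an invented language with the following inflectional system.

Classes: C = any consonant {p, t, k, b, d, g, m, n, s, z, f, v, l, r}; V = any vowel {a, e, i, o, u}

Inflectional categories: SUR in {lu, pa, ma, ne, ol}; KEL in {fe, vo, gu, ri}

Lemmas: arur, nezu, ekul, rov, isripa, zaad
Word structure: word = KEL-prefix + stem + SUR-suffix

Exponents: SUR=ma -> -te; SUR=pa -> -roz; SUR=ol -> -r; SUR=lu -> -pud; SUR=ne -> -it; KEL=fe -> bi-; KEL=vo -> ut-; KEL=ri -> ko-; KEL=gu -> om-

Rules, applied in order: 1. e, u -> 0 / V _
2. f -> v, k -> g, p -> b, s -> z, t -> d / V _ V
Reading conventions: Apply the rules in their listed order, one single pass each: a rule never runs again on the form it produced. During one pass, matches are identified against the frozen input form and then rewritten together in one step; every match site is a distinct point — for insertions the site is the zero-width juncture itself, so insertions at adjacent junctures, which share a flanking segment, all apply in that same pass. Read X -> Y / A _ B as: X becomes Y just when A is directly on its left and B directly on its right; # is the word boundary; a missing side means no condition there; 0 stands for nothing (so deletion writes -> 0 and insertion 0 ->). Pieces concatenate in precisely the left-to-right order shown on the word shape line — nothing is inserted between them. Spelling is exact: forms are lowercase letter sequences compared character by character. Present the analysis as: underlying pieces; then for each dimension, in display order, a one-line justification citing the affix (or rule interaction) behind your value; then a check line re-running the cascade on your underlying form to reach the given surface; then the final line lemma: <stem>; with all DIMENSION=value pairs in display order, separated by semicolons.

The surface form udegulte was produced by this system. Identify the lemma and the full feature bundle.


underlying: ut-ekul-te
SUR=ma - signalled by the affix -te
KEL=vo - signalled by the affix ut-
check: utekulte -> utekulte -> udegulte
lemma: ekul; SUR=ma; KEL=vo


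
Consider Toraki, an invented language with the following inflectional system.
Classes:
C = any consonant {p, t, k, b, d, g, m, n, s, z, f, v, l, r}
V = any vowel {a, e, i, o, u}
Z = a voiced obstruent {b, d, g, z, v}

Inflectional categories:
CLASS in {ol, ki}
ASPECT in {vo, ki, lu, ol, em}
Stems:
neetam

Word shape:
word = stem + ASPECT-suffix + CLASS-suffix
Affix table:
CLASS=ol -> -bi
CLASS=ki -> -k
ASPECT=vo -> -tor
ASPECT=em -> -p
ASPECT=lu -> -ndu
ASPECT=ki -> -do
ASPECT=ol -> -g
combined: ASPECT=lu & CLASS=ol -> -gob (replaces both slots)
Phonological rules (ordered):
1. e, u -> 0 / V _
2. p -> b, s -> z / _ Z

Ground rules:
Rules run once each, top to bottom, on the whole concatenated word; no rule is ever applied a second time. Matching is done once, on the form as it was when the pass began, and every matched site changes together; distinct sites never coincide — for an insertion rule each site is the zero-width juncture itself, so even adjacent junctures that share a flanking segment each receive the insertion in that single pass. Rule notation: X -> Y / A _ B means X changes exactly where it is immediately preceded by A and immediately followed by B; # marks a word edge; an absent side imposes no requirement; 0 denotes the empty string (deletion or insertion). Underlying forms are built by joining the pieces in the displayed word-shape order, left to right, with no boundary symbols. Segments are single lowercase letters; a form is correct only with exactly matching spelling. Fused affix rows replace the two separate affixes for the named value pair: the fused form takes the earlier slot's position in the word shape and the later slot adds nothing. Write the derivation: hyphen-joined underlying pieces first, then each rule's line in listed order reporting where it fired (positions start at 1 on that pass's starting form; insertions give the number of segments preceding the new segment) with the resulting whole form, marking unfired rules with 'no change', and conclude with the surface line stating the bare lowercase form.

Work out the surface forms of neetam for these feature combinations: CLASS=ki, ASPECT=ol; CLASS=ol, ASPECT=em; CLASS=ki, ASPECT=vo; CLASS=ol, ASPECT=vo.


cell CLASS=ki, ASPECT=ol:
underlying: neetam-g-k
1. e, u -> 0 / V _: fires at position(s) 3: netamgk
2. p -> b, s -> z / _ Z: no change
surface: netamgk

cell CLASS=ol, ASPECT=em:
underlying: neetam-p-bi
1. e, u -> 0 / V _: fires at position(s) 3: netampbi
2. p -> b, s -> z / _ Z: fires at position(s) 6: netambbi
surface: netambbi

cell CLASS=ki, ASPECT=vo:
underlying: neetam-tor-k
1. e, u -> 0 / V _: fires at position(s) 3: netamtork
2. p -> b, s -> z / _ Z: no change
surface: netamtork

cell CLASS=ol, ASPECT=vo:
underlying: neetam-tor-bi
1. e, u -> 0 / V _: fires at position(s) 3: netamtorbi
2. p -> b, s -> z / _ Z: no change
surface: netamtorbi


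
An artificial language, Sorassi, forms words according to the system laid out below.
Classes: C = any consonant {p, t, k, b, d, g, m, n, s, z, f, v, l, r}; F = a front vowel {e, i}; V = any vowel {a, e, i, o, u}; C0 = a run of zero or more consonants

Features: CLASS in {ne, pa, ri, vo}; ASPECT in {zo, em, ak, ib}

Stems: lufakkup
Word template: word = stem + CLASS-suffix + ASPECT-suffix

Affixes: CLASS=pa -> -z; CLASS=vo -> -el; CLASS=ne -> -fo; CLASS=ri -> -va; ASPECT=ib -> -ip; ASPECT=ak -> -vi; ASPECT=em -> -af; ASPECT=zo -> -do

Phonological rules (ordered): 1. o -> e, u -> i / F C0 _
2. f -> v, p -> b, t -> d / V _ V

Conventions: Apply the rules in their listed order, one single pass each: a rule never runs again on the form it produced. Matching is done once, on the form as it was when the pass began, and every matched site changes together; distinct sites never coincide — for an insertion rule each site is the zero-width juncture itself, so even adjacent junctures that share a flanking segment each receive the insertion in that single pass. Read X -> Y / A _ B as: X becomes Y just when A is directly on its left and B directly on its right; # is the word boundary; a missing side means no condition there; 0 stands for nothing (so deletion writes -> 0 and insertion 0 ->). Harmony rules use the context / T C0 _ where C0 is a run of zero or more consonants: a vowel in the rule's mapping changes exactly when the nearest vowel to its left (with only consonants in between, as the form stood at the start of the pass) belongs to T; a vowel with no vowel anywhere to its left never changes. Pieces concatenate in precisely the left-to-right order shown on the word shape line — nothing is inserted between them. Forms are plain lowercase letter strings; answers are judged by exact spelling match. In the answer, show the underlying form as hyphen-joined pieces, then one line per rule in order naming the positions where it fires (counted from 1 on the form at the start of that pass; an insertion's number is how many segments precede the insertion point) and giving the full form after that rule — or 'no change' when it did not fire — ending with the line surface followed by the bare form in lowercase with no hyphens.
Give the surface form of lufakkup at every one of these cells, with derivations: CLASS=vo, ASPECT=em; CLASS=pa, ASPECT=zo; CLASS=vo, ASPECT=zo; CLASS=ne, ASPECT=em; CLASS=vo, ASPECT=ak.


cell CLASS=vo, ASPECT=em:
underlying: lufakkup-el-af
1. o -> e, u -> i / F C0 _: no change
2. f -> v, p -> b, t -> d / V _ V: fires at position(s) 3, 8: luvakkubelaf
surface: luvakkubelaf

cell CLASS=pa, ASPECT=zo:
underlying: lufakkup-z-do
1. o -> e, u -> i / F C0 _: no change
2. f -> v, p -> b, t -> d / V _ V: fires at position(s) 3: luvakkupzdo
surface: luvakkupzdo

cell CLASS=vo, ASPECT=zo:
underlying: lufakkup-el-do
1. o -> e, u -> i / F C0 _: fires at position(s) 12: lufakkupelde
2. f -> v, p -> b, t -> d / V _ V: fires at position(s) 3, 8: luvakkubelde
surface: luvakkubelde

cell CLASS=ne, ASPECT=em:
underlying: lufakkup-fo-af
1. o -> e, u -> i / F C0 _: no change
2. f -> v, p -> b, t -> d / V _ V: fires at position(s) 3: luvakkupfoaf
surface: luvakkupfoaf

cell CLASS=vo, ASPECT=ak:
underlying: lufakkup-el-vi
1. o -> e, u -> i / F C0 _: no change
2. f -> v, p -> b, t -> d / V _ V: fires at position(s) 3, 8: luvakkubelvi
surface: luvakkubelvi


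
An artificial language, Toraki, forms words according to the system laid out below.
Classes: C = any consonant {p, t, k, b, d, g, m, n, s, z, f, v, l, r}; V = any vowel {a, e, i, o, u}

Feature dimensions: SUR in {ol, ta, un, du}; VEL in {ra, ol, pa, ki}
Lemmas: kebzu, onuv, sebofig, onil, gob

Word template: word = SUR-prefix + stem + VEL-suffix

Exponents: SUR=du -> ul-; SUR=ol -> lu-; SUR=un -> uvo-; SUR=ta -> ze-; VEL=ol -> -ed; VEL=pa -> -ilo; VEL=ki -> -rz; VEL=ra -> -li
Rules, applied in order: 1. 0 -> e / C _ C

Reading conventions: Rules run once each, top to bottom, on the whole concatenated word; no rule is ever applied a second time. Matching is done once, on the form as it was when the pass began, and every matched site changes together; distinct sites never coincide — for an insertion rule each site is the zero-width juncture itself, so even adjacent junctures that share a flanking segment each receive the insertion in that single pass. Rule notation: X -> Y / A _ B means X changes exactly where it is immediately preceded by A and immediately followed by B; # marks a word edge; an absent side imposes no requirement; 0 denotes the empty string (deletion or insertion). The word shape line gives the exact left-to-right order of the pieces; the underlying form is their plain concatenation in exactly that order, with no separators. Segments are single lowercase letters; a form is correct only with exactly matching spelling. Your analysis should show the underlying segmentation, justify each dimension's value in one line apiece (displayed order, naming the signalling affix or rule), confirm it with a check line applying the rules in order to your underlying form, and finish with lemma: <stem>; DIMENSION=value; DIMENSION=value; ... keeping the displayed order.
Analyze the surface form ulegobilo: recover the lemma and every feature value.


underlying: ul-gob-ilo
SUR=du - signalled by the affix ul-
VEL=pa - signalled by the affix -ilo
check: ulgobilo -> ulegobilo
lemma: gob; SUR=du; VEL=pa


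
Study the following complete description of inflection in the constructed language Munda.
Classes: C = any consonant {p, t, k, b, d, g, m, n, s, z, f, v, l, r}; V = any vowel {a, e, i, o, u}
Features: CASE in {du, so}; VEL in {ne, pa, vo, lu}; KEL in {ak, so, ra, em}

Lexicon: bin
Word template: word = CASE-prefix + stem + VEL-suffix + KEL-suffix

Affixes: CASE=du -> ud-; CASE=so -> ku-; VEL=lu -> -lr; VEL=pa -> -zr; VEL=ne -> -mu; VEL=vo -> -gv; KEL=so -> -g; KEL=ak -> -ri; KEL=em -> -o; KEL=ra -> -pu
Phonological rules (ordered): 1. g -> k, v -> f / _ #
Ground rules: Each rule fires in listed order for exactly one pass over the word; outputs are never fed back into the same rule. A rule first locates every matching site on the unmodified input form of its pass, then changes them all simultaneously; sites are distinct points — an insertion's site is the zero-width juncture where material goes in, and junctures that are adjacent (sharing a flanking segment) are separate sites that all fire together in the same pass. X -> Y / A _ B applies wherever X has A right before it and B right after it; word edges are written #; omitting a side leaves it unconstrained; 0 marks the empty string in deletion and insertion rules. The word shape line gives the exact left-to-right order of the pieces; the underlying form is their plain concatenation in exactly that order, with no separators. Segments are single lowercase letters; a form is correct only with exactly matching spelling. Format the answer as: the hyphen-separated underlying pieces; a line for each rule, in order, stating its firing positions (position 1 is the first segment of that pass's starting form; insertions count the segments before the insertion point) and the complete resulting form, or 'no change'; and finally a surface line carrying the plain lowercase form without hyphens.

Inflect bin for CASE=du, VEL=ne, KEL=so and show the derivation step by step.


underlying: ud-bin-mu-g
1. g -> k, v -> f / _ #: fires at position(s) 8: udbinmuk
surface: udbinmuk


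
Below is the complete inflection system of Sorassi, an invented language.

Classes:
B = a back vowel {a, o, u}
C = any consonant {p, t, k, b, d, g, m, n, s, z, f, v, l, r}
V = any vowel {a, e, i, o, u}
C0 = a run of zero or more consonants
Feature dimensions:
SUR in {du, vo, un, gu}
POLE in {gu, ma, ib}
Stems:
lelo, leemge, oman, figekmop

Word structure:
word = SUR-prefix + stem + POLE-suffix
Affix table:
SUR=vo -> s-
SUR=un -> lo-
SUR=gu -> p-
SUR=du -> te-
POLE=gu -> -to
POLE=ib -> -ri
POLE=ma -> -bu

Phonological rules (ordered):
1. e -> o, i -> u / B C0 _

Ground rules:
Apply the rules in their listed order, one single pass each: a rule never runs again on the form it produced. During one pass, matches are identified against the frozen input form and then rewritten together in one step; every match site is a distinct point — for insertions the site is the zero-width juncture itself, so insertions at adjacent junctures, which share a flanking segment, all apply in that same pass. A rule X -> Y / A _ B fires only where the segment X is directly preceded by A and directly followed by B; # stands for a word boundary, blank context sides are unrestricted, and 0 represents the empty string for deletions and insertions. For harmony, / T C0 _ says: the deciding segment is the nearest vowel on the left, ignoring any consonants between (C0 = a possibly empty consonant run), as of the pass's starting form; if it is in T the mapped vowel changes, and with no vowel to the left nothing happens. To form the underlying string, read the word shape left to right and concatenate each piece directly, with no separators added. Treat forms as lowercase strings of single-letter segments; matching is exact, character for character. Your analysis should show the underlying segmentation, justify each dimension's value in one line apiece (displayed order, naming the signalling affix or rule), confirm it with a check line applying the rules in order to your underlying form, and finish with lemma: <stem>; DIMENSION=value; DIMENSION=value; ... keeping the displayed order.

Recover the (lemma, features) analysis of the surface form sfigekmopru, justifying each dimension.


underlying: s-figekmop-ri
SUR=vo - signalled by the affix s-
POLE=ib - signalled by the affix -ri
check: sfigekmopri -> sfigekmopru
lemma: figekmop; SUR=vo; POLE=ib


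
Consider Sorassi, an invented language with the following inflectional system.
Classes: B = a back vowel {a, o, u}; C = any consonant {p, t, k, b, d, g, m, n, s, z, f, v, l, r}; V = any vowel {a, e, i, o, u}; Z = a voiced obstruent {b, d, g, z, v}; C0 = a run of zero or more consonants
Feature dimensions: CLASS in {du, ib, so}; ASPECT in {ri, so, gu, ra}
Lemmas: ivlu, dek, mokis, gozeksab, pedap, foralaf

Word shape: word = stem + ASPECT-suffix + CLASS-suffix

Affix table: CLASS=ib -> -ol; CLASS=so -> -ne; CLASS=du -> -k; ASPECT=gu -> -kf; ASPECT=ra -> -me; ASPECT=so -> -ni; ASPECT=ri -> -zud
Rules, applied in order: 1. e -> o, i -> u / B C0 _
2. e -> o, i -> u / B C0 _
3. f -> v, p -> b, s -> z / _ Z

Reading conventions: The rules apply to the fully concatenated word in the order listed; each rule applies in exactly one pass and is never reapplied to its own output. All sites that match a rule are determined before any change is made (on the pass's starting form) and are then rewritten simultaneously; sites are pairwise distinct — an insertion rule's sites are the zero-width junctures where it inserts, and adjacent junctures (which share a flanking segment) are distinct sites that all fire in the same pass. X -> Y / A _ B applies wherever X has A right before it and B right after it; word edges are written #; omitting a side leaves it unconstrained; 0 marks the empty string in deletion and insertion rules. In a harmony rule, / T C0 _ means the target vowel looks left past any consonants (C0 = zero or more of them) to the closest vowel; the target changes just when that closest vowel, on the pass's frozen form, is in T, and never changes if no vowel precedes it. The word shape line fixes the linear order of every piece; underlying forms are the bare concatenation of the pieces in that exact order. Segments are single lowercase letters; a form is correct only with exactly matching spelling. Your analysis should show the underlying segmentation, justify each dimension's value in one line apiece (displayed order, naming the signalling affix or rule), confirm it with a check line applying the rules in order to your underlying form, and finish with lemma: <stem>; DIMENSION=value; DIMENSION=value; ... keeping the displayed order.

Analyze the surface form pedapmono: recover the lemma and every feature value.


underlying: pedap-me-ne
CLASS=so - signalled by the affix -ne
ASPECT=ra - signalled by the affix -me
check: pedapmene -> pedapmone -> pedapmono -> pedapmono
lemma: pedap; CLASS=so; ASPECT=ra


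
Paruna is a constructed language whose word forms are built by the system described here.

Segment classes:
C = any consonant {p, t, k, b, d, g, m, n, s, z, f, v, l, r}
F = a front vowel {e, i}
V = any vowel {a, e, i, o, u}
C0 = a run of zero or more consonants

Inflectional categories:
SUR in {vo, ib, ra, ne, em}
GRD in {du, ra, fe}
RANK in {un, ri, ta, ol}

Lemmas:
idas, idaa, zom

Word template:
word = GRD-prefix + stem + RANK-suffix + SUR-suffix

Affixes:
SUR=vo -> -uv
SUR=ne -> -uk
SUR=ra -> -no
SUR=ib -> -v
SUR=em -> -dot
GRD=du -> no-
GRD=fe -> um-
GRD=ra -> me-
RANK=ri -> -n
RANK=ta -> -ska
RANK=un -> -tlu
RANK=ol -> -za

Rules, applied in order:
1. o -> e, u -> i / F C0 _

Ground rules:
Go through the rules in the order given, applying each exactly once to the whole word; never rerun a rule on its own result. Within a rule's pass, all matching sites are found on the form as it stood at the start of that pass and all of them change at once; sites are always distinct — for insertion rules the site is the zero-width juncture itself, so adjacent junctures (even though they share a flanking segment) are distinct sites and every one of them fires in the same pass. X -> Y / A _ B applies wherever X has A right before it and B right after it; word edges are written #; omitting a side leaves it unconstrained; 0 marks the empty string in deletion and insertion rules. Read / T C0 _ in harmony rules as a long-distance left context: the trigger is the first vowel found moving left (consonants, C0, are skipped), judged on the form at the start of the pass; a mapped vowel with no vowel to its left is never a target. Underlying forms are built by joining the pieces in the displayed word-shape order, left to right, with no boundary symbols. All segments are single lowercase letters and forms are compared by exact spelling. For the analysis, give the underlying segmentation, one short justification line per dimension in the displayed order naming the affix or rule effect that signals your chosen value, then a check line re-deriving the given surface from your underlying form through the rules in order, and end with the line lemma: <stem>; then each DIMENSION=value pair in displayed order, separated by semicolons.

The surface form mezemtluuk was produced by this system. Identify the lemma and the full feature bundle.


underlying: me-zom-tlu-uk
SUR=ne - signalled by the affix -uk
GRD=ra - signalled by the affix me-
RANK=un - signalled by the affix -tlu
check: mezomtluuk -> mezemtluuk
lemma: zom; SUR=ne; GRD=ra; RANK=un


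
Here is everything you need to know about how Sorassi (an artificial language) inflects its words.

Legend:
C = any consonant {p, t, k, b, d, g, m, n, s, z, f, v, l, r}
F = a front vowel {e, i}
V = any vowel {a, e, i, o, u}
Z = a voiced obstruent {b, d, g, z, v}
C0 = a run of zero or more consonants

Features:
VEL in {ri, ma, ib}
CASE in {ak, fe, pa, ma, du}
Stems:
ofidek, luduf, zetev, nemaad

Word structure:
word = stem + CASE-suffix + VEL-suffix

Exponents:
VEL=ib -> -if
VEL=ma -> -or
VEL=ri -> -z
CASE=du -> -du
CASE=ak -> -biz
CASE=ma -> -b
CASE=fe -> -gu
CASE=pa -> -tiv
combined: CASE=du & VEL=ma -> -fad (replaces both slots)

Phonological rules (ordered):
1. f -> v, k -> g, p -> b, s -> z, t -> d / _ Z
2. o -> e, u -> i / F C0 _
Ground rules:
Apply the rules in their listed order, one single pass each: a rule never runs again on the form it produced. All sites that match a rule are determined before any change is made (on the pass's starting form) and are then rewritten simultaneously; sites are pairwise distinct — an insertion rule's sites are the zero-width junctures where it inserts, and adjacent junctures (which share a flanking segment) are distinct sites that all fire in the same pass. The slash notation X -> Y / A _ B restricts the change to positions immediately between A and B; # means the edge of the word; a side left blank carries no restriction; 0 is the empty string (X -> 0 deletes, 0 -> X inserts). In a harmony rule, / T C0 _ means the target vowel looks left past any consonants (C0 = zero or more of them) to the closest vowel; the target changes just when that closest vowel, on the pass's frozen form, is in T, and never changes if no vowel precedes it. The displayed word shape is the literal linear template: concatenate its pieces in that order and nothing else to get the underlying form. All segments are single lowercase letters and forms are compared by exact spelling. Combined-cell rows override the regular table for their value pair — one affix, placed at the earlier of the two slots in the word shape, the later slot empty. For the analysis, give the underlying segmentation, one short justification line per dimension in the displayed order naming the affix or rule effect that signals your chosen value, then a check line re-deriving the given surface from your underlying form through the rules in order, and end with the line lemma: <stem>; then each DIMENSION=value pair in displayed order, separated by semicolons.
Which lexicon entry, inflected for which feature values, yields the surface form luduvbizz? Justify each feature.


underlying: luduf-biz-z
VEL=ri - signalled by the affix -z
CASE=ak - signalled by the affix -biz
check: ludufbizz -> luduvbizz -> luduvbizz
lemma: luduf; VEL=ri; CASE=ak


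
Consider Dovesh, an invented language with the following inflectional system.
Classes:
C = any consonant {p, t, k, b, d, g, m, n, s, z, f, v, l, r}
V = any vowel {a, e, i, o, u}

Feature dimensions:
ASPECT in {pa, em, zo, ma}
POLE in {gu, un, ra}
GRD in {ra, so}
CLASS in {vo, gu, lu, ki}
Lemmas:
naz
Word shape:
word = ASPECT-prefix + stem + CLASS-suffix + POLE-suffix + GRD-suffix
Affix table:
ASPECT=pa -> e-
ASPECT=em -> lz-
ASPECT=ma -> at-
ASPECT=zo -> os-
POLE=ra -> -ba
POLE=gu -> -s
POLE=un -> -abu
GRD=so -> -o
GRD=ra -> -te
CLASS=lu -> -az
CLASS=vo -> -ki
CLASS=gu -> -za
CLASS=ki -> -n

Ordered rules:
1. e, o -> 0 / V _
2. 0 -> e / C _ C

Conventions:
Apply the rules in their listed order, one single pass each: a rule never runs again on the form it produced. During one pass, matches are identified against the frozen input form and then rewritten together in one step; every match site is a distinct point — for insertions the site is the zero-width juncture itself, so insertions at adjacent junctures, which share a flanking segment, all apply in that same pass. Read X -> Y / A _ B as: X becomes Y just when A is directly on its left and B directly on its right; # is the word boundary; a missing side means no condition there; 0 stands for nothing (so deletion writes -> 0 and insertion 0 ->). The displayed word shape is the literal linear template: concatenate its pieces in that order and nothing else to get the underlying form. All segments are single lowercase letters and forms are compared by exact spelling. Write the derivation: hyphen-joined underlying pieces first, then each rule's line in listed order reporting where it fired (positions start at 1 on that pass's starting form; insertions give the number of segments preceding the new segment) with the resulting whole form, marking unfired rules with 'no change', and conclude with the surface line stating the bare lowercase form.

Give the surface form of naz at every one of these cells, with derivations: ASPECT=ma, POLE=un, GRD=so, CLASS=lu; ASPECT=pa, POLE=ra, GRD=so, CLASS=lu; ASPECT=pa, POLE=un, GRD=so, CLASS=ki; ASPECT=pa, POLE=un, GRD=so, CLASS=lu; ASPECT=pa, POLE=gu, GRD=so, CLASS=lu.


cell ASPECT=ma, POLE=un, GRD=so, CLASS=lu:
underlying: at-naz-az-abu-o
1. e, o -> 0 / V _: fires at position(s) 11: atnazazabu
2. 0 -> e / C _ C: inserts after position(s) 2: atenazazabu
surface: atenazazabu

cell ASPECT=pa, POLE=ra, GRD=so, CLASS=lu:
underlying: e-naz-az-ba-o
1. e, o -> 0 / V _: fires at position(s) 9: enazazba
2. 0 -> e / C _ C: inserts after position(s) 6: enazazeba
surface: enazazeba

cell ASPECT=pa, POLE=un, GRD=so, CLASS=ki:
underlying: e-naz-n-abu-o
1. e, o -> 0 / V _: fires at position(s) 9: enaznabu
2. 0 -> e / C _ C: inserts after position(s) 4: enazenabu
surface: enazenabu

cell ASPECT=pa, POLE=un, GRD=so, CLASS=lu:
underlying: e-naz-az-abu-o
1. e, o -> 0 / V _: fires at position(s) 10: enazazabu
2. 0 -> e / C _ C: no change
surface: enazazabu

cell ASPECT=pa, POLE=gu, GRD=so, CLASS=lu:
underlying: e-naz-az-s-o
1. e, o -> 0 / V _: no change
2. 0 -> e / C _ C: inserts after position(s) 6: enazazeso
surface: enazazeso


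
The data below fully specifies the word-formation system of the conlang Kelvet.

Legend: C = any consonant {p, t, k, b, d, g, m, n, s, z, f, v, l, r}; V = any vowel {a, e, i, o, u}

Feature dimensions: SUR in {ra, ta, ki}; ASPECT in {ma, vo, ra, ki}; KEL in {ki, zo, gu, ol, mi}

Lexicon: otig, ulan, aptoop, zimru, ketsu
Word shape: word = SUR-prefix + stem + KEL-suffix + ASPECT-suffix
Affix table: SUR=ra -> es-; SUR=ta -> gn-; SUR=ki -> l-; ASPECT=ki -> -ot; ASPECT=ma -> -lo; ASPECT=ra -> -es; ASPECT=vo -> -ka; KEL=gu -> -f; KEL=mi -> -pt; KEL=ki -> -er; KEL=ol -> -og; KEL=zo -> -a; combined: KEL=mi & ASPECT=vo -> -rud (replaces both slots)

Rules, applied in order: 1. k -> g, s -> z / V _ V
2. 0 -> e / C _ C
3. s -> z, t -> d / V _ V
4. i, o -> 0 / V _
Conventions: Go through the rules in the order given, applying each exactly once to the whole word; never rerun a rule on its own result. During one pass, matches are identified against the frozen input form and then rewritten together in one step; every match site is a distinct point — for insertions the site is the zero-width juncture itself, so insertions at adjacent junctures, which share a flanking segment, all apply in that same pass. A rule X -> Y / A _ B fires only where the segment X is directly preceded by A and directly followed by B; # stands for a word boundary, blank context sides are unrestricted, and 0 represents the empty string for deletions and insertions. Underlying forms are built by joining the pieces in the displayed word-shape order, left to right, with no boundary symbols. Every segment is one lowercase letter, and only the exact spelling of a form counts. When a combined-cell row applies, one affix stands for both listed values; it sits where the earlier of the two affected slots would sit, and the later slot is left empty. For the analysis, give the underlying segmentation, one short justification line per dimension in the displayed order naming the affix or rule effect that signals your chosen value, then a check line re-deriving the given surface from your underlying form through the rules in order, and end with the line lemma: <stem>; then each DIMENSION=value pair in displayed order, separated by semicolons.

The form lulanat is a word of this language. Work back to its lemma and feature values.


underlying: l-ulan-a-ot
SUR=ki - signalled by the affix l-
ASPECT=ki - signalled by the affix -ot
KEL=zo - signalled by the affix -a
check: lulanaot -> lulanaot -> lulanaot -> lulanaot -> lulanat
lemma: ulan; SUR=ki; ASPECT=ki; KEL=zo


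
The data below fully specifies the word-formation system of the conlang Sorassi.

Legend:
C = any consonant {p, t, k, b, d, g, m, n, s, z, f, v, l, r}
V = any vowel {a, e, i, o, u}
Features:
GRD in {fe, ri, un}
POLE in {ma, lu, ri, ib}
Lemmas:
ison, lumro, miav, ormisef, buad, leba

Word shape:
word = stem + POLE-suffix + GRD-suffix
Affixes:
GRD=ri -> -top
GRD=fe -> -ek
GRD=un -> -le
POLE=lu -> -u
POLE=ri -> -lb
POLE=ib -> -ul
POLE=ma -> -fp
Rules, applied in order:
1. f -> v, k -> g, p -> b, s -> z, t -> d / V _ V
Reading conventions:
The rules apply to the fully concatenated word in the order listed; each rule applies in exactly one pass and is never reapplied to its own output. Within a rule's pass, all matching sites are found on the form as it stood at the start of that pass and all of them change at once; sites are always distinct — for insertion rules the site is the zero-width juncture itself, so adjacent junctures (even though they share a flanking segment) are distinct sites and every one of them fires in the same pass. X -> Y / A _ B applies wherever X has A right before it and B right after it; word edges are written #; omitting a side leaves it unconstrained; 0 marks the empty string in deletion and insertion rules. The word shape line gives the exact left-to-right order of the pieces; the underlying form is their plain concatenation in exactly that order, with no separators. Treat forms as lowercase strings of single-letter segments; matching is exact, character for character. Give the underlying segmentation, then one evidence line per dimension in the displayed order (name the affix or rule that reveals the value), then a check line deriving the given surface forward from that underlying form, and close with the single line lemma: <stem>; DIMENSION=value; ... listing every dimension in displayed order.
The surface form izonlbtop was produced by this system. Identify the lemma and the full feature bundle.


underlying: ison-lb-top
GRD=ri - signalled by the affix -top
POLE=ri - signalled by the affix -lb
check: isonlbtop -> izonlbtop
lemma: ison; GRD=ri; POLE=ri


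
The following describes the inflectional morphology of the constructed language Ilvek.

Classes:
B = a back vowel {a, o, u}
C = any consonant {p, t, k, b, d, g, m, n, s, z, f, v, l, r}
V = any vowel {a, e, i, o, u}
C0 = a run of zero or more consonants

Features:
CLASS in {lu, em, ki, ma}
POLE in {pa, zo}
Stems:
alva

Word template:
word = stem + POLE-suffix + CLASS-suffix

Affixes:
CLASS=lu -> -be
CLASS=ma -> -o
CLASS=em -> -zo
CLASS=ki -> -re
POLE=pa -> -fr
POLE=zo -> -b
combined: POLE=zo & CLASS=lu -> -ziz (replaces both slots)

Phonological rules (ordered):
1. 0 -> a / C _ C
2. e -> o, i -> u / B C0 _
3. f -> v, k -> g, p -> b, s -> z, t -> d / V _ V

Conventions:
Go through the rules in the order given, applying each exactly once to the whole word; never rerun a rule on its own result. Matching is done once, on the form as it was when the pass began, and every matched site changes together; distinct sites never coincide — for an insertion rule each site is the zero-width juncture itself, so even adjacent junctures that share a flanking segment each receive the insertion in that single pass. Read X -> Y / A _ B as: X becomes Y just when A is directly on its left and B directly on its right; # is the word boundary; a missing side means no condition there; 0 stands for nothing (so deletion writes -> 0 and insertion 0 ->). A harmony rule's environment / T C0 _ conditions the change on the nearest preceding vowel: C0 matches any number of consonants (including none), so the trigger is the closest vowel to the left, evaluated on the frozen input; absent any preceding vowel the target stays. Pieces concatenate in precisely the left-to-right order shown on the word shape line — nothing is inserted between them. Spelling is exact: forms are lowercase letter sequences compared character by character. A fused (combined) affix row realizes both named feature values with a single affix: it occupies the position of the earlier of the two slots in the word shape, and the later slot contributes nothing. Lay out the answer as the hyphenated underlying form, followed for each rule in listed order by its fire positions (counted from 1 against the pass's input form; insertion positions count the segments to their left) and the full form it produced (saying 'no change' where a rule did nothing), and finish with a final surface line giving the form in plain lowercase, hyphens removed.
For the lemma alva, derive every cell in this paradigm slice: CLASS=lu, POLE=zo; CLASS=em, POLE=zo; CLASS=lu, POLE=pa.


cell CLASS=lu, POLE=zo:
underlying: alva-ziz
1. 0 -> a / C _ C: inserts after position(s) 2: alavaziz
2. e -> o, i -> u / B C0 _: fires at position(s) 7: alavazuz
3. f -> v, k -> g, p -> b, s -> z, t -> d / V _ V: no change
surface: alavazuz

cell CLASS=em, POLE=zo:
underlying: alva-b-zo
1. 0 -> a / C _ C: inserts after position(s) 2, 5: alavabazo
2. e -> o, i -> u / B C0 _: no change
3. f -> v, k -> g, p -> b, s -> z, t -> d / V _ V: no change
surface: alavabazo

cell CLASS=lu, POLE=pa:
underlying: alva-fr-be
1. 0 -> a / C _ C: inserts after position(s) 2, 5, 6: alavafarabe
2. e -> o, i -> u / B C0 _: fires at position(s) 11: alavafarabo
3. f -> v, k -> g, p -> b, s -> z, t -> d / V _ V: fires at position(s) 6: alavavarabo
surface: alavavarabo


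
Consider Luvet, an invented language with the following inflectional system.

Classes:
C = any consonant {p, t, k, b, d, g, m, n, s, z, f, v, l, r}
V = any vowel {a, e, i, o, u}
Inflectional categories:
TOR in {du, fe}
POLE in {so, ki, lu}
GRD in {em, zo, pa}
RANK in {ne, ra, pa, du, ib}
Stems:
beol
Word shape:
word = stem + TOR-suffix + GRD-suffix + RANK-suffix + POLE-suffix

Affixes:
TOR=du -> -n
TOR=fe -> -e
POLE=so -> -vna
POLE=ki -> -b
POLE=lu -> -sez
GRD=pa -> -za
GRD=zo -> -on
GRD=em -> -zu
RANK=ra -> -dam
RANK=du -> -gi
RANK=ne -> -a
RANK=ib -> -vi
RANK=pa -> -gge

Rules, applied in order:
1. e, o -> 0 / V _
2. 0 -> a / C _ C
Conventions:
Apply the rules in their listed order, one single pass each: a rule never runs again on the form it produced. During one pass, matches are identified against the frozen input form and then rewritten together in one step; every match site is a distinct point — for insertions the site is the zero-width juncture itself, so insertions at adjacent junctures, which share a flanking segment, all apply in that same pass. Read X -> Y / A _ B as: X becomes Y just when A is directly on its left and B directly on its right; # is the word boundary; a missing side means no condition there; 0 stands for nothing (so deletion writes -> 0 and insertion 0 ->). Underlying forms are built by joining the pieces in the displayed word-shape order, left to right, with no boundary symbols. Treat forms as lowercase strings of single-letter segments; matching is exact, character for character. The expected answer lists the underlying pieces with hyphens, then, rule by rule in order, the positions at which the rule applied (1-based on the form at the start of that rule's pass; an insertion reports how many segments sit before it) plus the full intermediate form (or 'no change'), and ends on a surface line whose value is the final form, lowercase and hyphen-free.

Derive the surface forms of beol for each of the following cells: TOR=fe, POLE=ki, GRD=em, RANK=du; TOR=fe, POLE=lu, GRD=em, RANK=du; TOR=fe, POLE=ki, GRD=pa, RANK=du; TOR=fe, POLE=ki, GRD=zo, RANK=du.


cell TOR=fe, POLE=ki, GRD=em, RANK=du:
underlying: beol-e-zu-gi-b
1. e, o -> 0 / V _: fires at position(s) 3: belezugib
2. 0 -> a / C _ C: no change
surface: belezugib

cell TOR=fe, POLE=lu, GRD=em, RANK=du:
underlying: beol-e-zu-gi-sez
1. e, o -> 0 / V _: fires at position(s) 3: belezugisez
2. 0 -> a / C _ C: no change
surface: belezugisez

cell TOR=fe, POLE=ki, GRD=pa, RANK=du:
underlying: beol-e-za-gi-b
1. e, o -> 0 / V _: fires at position(s) 3: belezagib
2. 0 -> a / C _ C: no change
surface: belezagib

cell TOR=fe, POLE=ki, GRD=zo, RANK=du:
underlying: beol-e-on-gi-b
1. e, o -> 0 / V _: fires at position(s) 3, 6: belengib
2. 0 -> a / C _ C: inserts after position(s) 5: belenagib
surface: belenagib


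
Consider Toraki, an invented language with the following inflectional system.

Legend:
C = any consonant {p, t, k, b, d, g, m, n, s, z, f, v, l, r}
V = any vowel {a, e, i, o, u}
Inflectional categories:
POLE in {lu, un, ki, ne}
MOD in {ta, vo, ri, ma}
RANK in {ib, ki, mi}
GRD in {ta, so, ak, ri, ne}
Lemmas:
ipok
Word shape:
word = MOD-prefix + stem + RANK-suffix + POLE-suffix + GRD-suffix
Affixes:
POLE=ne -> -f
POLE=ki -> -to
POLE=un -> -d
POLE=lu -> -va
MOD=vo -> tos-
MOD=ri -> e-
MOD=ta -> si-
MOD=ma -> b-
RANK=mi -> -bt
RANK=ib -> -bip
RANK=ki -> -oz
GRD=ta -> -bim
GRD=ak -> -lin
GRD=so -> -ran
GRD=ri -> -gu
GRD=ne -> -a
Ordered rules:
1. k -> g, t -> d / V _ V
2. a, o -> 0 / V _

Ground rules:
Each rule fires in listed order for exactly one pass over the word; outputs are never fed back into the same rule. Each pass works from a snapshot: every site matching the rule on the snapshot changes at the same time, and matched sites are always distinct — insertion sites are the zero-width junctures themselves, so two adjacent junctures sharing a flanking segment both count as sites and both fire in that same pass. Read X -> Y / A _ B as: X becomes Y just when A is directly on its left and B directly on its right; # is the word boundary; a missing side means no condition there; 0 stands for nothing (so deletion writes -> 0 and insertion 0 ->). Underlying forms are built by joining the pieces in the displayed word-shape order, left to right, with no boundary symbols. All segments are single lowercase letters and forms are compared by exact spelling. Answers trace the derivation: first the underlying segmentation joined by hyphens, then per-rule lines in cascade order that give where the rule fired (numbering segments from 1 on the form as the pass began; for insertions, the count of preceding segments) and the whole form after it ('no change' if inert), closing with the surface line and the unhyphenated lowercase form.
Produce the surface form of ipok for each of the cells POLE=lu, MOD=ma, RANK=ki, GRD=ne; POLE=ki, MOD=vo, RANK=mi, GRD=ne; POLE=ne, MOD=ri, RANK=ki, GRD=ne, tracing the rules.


cell POLE=lu, MOD=ma, RANK=ki, GRD=ne:
underlying: b-ipok-oz-va-a
1. k -> g, t -> d / V _ V: fires at position(s) 5: bipogozvaa
2. a, o -> 0 / V _: fires at position(s) 10: bipogozva
surface: bipogozva

cell POLE=ki, MOD=vo, RANK=mi, GRD=ne:
underlying: tos-ipok-bt-to-a
1. k -> g, t -> d / V _ V: no change
2. a, o -> 0 / V _: fires at position(s) 12: tosipokbtto
surface: tosipokbtto

cell POLE=ne, MOD=ri, RANK=ki, GRD=ne:
underlying: e-ipok-oz-f-a
1. k -> g, t -> d / V _ V: fires at position(s) 5: eipogozfa
2. a, o -> 0 / V _: no change
surface: eipogozfa
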